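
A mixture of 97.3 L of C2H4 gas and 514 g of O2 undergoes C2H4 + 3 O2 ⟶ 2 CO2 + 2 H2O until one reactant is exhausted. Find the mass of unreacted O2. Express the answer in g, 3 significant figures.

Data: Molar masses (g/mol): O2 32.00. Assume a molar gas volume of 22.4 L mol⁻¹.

97.0 g

n(C2H4) = 97.30 / 22.4 = 4.344 mol
n(O2) = 514.0 / 32.00 = 16.06 mol
n/ν for C2H4 = 4.344/1 = 4.344
n/ν for O2 = 16.06/3 = 5.353
Smallest n/ν is C2H4 → limiting reagent.
O2 consumed = (3/1) × 4.344 = 13.03 mol
O2 remaining = 16.06 − 13.03 = 3.030 mol
mass = 3.030 × 32.00 = 96.96 g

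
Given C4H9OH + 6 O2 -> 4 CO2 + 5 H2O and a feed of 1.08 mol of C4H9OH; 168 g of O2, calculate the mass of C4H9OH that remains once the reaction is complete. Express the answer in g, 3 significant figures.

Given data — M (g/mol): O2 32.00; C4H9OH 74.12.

n(C4H9OH) = 1.080 mol
n(O2) = 168.0 / 32.00 = 5.250 mol
n/ν for C4H9OH = 1.080/1 = 1.080
n/ν for O2 = 5.250/6 = 0.8750
Smallest n/ν is O2 → limiting reagent.
C4H9OH consumed = (1/6) × 5.250 = 0.8750 mol
C4H9OH remaining = 1.080 − 0.8750 = 0.2050 mol
mass = 0.2050 × 74.12 = 15.19 g

15.2 g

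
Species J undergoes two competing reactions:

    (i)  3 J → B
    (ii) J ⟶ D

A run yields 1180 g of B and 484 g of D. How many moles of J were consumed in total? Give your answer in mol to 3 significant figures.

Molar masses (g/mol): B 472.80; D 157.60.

n(B) = 1180 / 472.80 = 2.496 mol
n(D) = 484 / 157.60 = 3.071 mol
n(J) via (i) = (3/1)×2.496 = 7.488 mol
n(J) via (ii) = (1/1)×3.071 = 3.071 mol
total n(J) = 7.488 + 3.071 = 10.56 mol

10.6 mol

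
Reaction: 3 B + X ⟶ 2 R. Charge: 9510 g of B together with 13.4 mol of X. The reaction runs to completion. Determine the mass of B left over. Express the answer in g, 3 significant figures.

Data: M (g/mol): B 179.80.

2280 g

n(B) = 9510 / 179.80 = 52.89 mol
n(X) = 13.40 mol
n/ν for B = 52.89/3 = 17.63
n/ν for X = 13.40/1 = 13.40
Smallest n/ν is X → limiting reagent.
B consumed = (3/1) × 13.40 = 40.20 mol
B remaining = 52.89 − 40.20 = 12.69 mol
mass = 12.69 × 179.80 = 2282 g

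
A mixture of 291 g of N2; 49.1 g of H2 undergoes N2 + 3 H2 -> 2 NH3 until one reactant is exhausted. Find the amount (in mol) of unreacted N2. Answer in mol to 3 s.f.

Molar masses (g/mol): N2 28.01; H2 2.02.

2.29 mol

n(N2) = 291.0 / 28.01 = 10.39 mol
n(H2) = 49.10 / 2.02 = 24.31 mol
n/ν → N2: 10.39, H2: 8.103; H2 is limiting.
N2 consumed = (1/3) × 24.31 = 8.103 mol
N2 remaining = 10.39 − 8.103 = 2.287 mol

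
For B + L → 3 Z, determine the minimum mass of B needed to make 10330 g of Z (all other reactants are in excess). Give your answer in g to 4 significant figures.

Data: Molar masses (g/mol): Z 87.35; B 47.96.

n(Z) = 10330 / 87.35 = 118.3 mol
n(B) = (1/3) × 118.3 = 39.43 mol
mass = 39.43 × 47.96 = 1891 g

1891 g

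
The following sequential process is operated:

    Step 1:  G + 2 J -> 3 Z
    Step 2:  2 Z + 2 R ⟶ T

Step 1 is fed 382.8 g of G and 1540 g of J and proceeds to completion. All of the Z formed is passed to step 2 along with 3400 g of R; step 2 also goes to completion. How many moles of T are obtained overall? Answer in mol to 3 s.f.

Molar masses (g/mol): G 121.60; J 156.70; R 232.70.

4.72 mol

Step 1:
n(G) = 382.8 / 121.60 = 3.148 mol
n(J) = 1540 / 156.70 = 9.828 mol
n/ν for G = 3.148/1 = 3.148
n/ν for J = 9.828/2 = 4.914
Smallest n/ν is G → limiting reagent.
n(Z) produced = (3/1) × 3.148 = 9.444 mol
Step 2:
n(Z) available = 9.444 mol
n(R) = 3400 / 232.70 = 14.61 mol
n/ν for Z = 9.444/2 = 4.722
n/ν for R = 14.61/2 = 7.305
Smallest n/ν is Z → limiting reagent.
n(T) = (1/2) × 9.444 = 4.722 mol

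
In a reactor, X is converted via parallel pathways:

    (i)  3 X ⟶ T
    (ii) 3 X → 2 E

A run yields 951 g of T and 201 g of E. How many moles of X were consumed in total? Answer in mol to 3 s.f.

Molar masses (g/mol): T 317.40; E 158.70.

10.9 mol

n(T) = 951 / 317.40 = 2.996 mol
n(E) = 201 / 158.70 = 1.267 mol
n(X) via (i) = (3/1)×2.996 = 8.988 mol
n(X) via (ii) = (3/2)×1.267 = 1.901 mol
total n(X) = 8.988 + 1.901 = 10.89 mol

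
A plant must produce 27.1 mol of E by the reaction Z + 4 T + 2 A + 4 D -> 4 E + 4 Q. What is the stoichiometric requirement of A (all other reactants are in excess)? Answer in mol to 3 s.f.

n(E) = 27.10 mol
n(A) = (2/4) × 27.10 = 13.55 mol

13.6 mol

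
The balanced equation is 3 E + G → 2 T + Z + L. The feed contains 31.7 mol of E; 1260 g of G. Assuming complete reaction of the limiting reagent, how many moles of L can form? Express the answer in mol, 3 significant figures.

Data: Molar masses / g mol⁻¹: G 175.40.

n(E) = 31.70 mol
n(G) = 1260 / 175.40 = 7.184 mol
n/ν for E = 31.70/3 = 10.57
n/ν for G = 7.184/1 = 7.184
Smallest n/ν is G → limiting reagent.
n(L) = (1/1) × 7.184 = 7.184 mol

7.18 mol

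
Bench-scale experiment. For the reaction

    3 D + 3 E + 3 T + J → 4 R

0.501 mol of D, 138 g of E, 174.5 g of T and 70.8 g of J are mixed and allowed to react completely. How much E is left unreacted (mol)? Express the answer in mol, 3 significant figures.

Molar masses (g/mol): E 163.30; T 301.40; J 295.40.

0.344 mol

n(D) = 0.5010 mol
n(E) = 138.0 / 163.30 = 0.8451 mol
n(T) = 174.5 / 301.40 = 0.5790 mol
n(J) = 70.80 / 295.40 = 0.2397 mol
n/ν for D = 0.5010/3 = 0.1670
n/ν for E = 0.8451/3 = 0.2817
n/ν for T = 0.5790/3 = 0.1930
n/ν for J = 0.2397/1 = 0.2397
Smallest n/ν is D → limiting reagent.
E consumed = (3/3) × 0.5010 = 0.5010 mol
E remaining = 0.8451 − 0.5010 = 0.3441 mol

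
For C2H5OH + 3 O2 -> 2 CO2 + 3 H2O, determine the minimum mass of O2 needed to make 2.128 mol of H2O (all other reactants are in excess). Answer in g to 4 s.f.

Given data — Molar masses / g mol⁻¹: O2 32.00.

n(H2O) = 2.128 mol
n(O2) = (3/3) × 2.128 = 2.128 mol
mass = 2.128 × 32.00 = 68.10 g

68.10 g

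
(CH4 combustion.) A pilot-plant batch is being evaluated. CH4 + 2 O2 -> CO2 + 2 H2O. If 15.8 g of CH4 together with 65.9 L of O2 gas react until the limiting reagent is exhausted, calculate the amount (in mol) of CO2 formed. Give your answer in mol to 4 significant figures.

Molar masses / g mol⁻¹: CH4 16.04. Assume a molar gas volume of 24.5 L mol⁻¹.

0.9850 mol

n(CH4) = 15.80 / 16.04 = 0.9850 mol
n(O2) = 65.90 / 24.5 = 2.690 mol
n/ν for CH4 = 0.9850/1 = 0.9850
n/ν for O2 = 2.690/2 = 1.345
Smallest n/ν is CH4 → limiting reagent.
n(CO2) = (1/1) × 0.9850 = 0.9850 mol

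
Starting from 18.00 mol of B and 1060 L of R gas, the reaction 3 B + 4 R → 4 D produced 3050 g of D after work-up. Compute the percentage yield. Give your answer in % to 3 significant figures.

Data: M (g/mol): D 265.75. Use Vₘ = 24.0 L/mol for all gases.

n(B) = 18.00 mol
n(R) = 1060 / 24.0 = 44.17 mol
n/ν → B: 6.000, R: 11.04; B is limiting.
theoretical n(D) = (4/3) × 18.00 = 24.00 mol → 6378 g
% yield = 3050 / 6378 × 100 = 47.82 %

47.8 %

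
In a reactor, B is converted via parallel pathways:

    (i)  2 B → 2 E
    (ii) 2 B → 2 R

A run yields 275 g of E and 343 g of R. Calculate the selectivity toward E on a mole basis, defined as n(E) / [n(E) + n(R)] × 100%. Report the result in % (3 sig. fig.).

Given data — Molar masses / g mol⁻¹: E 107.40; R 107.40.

44.5 %

n(E) = 275 / 107.40 = 2.561 mol
n(R) = 343 / 107.40 = 3.194 mol
selectivity = 2.561/(2.561+3.194) × 100 = 44.50 %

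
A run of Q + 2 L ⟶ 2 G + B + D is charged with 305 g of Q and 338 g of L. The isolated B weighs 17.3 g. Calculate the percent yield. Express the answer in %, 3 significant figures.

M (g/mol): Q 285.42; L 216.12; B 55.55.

39.8 %

n(Q) = 305.0 / 285.42 = 1.069 mol
n(L) = 338.0 / 216.12 = 1.564 mol
n/ν → Q: 1.069, L: 0.7820; L is limiting.
theoretical n(B) = (1/2) × 1.564 = 0.7820 mol → 43.44 g
% yield = 17.3 / 43.44 × 100 = 39.83 %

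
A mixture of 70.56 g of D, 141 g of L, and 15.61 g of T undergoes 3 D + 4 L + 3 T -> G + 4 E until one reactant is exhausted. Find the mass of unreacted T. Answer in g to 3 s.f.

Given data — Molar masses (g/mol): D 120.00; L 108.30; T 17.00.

n(D) = 70.56 / 120.00 = 0.5880 mol
n(L) = 141.0 / 108.30 = 1.302 mol
n(T) = 15.61 / 17.00 = 0.9182 mol
n/ν → D: 0.1960, L: 0.3255, T: 0.3061; D is limiting.
T consumed = (3/3) × 0.5880 = 0.5880 mol
T remaining = 0.9182 − 0.5880 = 0.3302 mol
mass = 0.3302 × 17.00 = 5.613 g

5.61 g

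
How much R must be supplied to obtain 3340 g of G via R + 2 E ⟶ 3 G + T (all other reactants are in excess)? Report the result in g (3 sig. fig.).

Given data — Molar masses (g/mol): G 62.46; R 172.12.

3070 g

n(G) = 3340 / 62.46 = 53.47 mol
n(R) = (1/3) × 53.47 = 17.82 mol
mass = 17.82 × 172.12 = 3067 g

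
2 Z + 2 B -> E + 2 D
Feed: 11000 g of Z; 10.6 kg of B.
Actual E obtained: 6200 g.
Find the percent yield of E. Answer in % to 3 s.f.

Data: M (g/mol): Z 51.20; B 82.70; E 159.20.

n(Z) = 11000 / 51.20 = 214.8 mol
n(B) = 10.60×1000 / 82.70 = 128.2 mol
n/ν → Z: 107.4, B: 64.10; B is limiting.
theoretical n(E) = (1/2) × 128.2 = 64.10 mol → 10200 g
% yield = 6200 / 10200 × 100 = 60.78 %

60.8 %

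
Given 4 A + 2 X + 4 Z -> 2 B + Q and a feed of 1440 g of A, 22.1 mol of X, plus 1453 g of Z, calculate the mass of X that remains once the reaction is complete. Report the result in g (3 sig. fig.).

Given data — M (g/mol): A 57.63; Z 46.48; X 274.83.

2640 g

n(A) = 1440 / 57.63 = 24.99 mol
n(X) = 22.10 mol
n(Z) = 1453 / 46.48 = 31.26 mol
n/ν for A = 24.99/4 = 6.248
n/ν for X = 22.10/2 = 11.05
n/ν for Z = 31.26/4 = 7.815
Smallest n/ν is A → limiting reagent.
X consumed = (2/4) × 24.99 = 12.50 mol
X remaining = 22.10 − 12.50 = 9.600 mol
mass = 9.600 × 274.83 = 2638 g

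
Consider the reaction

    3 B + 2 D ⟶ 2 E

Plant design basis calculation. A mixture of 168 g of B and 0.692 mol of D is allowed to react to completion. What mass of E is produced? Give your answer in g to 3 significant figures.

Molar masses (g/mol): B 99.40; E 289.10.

n(B) = 168.0 / 99.40 = 1.690 mol
n(D) = 0.6920 mol
n/ν → B: 0.5633, D: 0.3460; D is limiting.
n(E) = (2/2) × 0.6920 = 0.6920 mol
mass = 0.6920 × 289.10 = 200.1 g

200 g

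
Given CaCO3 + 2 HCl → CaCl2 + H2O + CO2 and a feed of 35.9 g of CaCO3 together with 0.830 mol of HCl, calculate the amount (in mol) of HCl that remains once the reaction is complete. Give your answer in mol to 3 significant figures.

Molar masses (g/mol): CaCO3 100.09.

0.113 mol

n(CaCO3) = 35.90 / 100.09 = 0.3587 mol
n(HCl) = 0.8300 mol
n/ν for CaCO3 = 0.3587/1 = 0.3587
n/ν for HCl = 0.8300/2 = 0.4150
Smallest n/ν is CaCO3 → limiting reagent.
HCl consumed = (2/1) × 0.3587 = 0.7174 mol
HCl remaining = 0.8300 − 0.7174 = 0.1126 mol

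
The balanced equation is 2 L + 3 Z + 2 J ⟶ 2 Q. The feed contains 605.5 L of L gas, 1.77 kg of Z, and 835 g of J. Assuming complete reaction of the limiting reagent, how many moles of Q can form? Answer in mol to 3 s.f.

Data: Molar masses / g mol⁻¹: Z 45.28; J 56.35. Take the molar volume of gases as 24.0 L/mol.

14.8 mol

n(L) = 605.5 / 24.0 = 25.23 mol
n(Z) = 1.770×1000 / 45.28 = 39.09 mol
n(J) = 835.0 / 56.35 = 14.82 mol
n/ν for L = 25.23/2 = 12.62
n/ν for Z = 39.09/3 = 13.03
n/ν for J = 14.82/2 = 7.410
Smallest n/ν is J → limiting reagent.
n(Q) = (2/2) × 14.82 = 14.82 mol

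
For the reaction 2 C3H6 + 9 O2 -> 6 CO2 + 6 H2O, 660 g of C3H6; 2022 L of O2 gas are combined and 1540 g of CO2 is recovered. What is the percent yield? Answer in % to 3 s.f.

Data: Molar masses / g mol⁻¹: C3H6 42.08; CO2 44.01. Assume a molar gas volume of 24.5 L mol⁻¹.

n(C3H6) = 660.0 / 42.08 = 15.68 mol
n(O2) = 2022 / 24.5 = 82.53 mol
n/ν for C3H6 = 15.68/2 = 7.840
n/ν for O2 = 82.53/9 = 9.170
Smallest n/ν is C3H6 → limiting reagent.
theoretical n(CO2) = (6/2) × 15.68 = 47.04 mol → 2070 g
% yield = 1540 / 2070 × 100 = 74.40 %

74.4 %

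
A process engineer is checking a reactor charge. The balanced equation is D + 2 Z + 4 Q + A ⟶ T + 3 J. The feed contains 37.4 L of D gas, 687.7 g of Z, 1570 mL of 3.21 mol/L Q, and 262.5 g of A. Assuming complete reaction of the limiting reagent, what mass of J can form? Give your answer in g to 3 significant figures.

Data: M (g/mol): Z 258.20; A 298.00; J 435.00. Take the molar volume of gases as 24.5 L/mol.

1150 g

n(D) = 37.40 / 24.5 = 1.527 mol
n(Z) = 687.7 / 258.20 = 2.663 mol
n(Q) = 3.21 × 1570/1000 = 5.040 mol
n(A) = 262.5 / 298.00 = 0.8809 mol
n/ν for D = 1.527/1 = 1.527
n/ν for Z = 2.663/2 = 1.332
n/ν for Q = 5.040/4 = 1.260
n/ν for A = 0.8809/1 = 0.8809
Smallest n/ν is A → limiting reagent.
n(J) = (3/1) × 0.8809 = 2.643 mol
mass = 2.643 × 435.00 = 1150 g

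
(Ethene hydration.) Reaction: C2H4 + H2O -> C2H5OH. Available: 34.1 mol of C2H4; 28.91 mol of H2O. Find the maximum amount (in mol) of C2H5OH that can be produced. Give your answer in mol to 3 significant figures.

n(C2H4) = 34.10 mol
n(H2O) = 28.91 mol
n/ν → C2H4: 34.10, H2O: 28.91; H2O is limiting.
n(C2H5OH) = (1/1) × 28.91 = 28.91 mol

28.9 mol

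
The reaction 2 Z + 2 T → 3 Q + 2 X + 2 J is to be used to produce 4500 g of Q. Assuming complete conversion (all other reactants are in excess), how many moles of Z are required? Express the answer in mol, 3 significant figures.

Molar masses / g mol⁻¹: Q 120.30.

24.9 mol

n(Q) = 4500 / 120.30 = 37.41 mol
n(Z) = (2/3) × 37.41 = 24.94 mol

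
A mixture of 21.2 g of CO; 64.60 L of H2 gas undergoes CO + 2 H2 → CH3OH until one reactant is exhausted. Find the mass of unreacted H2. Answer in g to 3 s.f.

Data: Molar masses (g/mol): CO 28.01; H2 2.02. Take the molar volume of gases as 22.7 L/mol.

2.69 g

n(CO) = 21.20 / 28.01 = 0.7569 mol
n(H2) = 64.60 / 22.7 = 2.846 mol
n/ν → CO: 0.7569, H2: 1.423; CO is limiting.
H2 consumed = (2/1) × 0.7569 = 1.514 mol
H2 remaining = 2.846 − 1.514 = 1.332 mol
mass = 1.332 × 2.02 = 2.691 g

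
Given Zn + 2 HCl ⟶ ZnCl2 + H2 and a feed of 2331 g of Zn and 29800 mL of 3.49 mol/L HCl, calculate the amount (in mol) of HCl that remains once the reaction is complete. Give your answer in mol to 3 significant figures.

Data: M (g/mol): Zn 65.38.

n(Zn) = 2331 / 65.38 = 35.65 mol
n(HCl) = 3.49 × 29800/1000 = 104.0 mol
n/ν for Zn = 35.65/1 = 35.65
n/ν for HCl = 104.0/2 = 52.00
Smallest n/ν is Zn → limiting reagent.
HCl consumed = (2/1) × 35.65 = 71.30 mol
HCl remaining = 104.0 − 71.30 = 32.70 mol

32.7 mol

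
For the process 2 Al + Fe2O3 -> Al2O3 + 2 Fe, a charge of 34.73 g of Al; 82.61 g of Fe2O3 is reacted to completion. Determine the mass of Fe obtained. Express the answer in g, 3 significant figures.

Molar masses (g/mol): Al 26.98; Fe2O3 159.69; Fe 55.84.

n(Al) = 34.73 / 26.98 = 1.287 mol
n(Fe2O3) = 82.61 / 159.69 = 0.5173 mol
n/ν for Al = 1.287/2 = 0.6435
n/ν for Fe2O3 = 0.5173/1 = 0.5173
Smallest n/ν is Fe2O3 → limiting reagent.
n(Fe) = (2/1) × 0.5173 = 1.035 mol
mass = 1.035 × 55.84 = 57.79 g

57.8 g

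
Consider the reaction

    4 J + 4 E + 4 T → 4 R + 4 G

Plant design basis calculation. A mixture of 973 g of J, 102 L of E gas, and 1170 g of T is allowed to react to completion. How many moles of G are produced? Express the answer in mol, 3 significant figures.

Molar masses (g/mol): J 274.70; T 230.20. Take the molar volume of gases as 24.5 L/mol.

n(J) = 973.0 / 274.70 = 3.542 mol
n(E) = 102.0 / 24.5 = 4.163 mol
n(T) = 1170 / 230.20 = 5.083 mol
n/ν for J = 3.542/4 = 0.8855
n/ν for E = 4.163/4 = 1.041
n/ν for T = 5.083/4 = 1.271
Smallest n/ν is J → limiting reagent.
n(G) = (4/4) × 3.542 = 3.542 mol

3.54 mol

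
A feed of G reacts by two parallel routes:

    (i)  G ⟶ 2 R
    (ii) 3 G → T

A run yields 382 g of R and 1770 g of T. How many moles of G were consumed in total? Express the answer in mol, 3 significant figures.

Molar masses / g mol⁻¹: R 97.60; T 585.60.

11.0 mol

n(R) = 382 / 97.60 = 3.914 mol
n(T) = 1770 / 585.60 = 3.023 mol
n(G) via (i) = (1/2)×3.914 = 1.957 mol
n(G) via (ii) = (3/1)×3.023 = 9.069 mol
total n(G) = 1.957 + 9.069 = 11.03 mol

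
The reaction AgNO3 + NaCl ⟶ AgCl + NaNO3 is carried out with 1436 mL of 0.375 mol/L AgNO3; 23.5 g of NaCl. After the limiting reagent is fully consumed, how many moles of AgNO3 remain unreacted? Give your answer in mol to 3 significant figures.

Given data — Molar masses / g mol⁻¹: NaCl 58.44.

0.136 mol

n(AgNO3) = 0.375 × 1436/1000 = 0.5385 mol
n(NaCl) = 23.50 / 58.44 = 0.4021 mol
n/ν → AgNO3: 0.5385, NaCl: 0.4021; NaCl is limiting.
AgNO3 consumed = (1/1) × 0.4021 = 0.4021 mol
AgNO3 remaining = 0.5385 − 0.4021 = 0.1364 mol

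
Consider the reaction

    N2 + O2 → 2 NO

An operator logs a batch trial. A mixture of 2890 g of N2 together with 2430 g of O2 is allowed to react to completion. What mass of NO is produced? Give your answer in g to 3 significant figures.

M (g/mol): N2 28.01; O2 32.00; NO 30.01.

4560 g

n(N2) = 2890 / 28.01 = 103.2 mol
n(O2) = 2430 / 32.00 = 75.94 mol
n/ν → N2: 103.2, O2: 75.94; O2 is limiting.
n(NO) = (2/1) × 75.94 = 151.9 mol
mass = 151.9 × 30.01 = 4559 g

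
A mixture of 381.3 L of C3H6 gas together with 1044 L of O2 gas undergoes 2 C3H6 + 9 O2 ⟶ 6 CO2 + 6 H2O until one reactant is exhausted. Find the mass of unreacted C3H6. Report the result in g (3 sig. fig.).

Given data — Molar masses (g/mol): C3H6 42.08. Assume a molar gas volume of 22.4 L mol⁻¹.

280 g

n(C3H6) = 381.3 / 22.4 = 17.02 mol
n(O2) = 1044 / 22.4 = 46.61 mol
n/ν for C3H6 = 17.02/2 = 8.510
n/ν for O2 = 46.61/9 = 5.179
Smallest n/ν is O2 → limiting reagent.
C3H6 consumed = (2/9) × 46.61 = 10.36 mol
C3H6 remaining = 17.02 − 10.36 = 6.660 mol
mass = 6.660 × 42.08 = 280.3 g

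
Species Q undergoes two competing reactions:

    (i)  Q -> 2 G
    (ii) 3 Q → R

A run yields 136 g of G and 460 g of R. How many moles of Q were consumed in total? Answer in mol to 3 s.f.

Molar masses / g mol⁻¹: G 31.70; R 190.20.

9.40 mol

n(G) = 136 / 31.70 = 4.290 mol
n(R) = 460 / 190.20 = 2.419 mol
n(Q) via (i) = (1/2)×4.290 = 2.145 mol
n(Q) via (ii) = (3/1)×2.419 = 7.257 mol
total n(Q) = 2.145 + 7.257 = 9.402 mol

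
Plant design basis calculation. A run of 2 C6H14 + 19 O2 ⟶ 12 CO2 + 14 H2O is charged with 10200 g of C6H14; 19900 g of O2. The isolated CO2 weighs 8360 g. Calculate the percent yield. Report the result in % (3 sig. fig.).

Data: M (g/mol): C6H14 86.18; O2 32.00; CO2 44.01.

48.4 %

n(C6H14) = 10200 / 86.18 = 118.4 mol
n(O2) = 19900 / 32.00 = 621.9 mol
n/ν for C6H14 = 118.4/2 = 59.20
n/ν for O2 = 621.9/19 = 32.73
Smallest n/ν is O2 → limiting reagent.
theoretical n(CO2) = (12/19) × 621.9 = 392.8 mol → 17290 g
% yield = 8360 / 17290 × 100 = 48.35 %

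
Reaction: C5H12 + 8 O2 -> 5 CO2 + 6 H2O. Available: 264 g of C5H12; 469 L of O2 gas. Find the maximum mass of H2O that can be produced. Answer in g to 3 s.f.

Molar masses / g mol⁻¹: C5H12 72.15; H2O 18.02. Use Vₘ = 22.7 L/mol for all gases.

279 g

n(C5H12) = 264.0 / 72.15 = 3.659 mol
n(O2) = 469.0 / 22.7 = 20.66 mol
n/ν for C5H12 = 3.659/1 = 3.659
n/ν for O2 = 20.66/8 = 2.583
Smallest n/ν is O2 → limiting reagent.
n(H2O) = (6/8) × 20.66 = 15.50 mol
mass = 15.50 × 18.02 = 279.3 g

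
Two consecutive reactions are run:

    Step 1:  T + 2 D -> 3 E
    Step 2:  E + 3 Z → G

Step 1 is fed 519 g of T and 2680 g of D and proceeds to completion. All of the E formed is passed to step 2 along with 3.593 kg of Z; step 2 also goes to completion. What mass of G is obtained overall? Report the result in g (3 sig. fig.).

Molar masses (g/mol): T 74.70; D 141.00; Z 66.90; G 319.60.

Step 1:
n(T) = 519.0 / 74.70 = 6.948 mol
n(D) = 2680 / 141.00 = 19.01 mol
n/ν for T = 6.948/1 = 6.948
n/ν for D = 19.01/2 = 9.505
Smallest n/ν is T → limiting reagent.
n(E) produced = (3/1) × 6.948 = 20.84 mol
Step 2:
n(E) available = 20.84 mol
n(Z) = 3.593×1000 / 66.90 = 53.71 mol
n/ν for E = 20.84/1 = 20.84
n/ν for Z = 53.71/3 = 17.90
Smallest n/ν is Z → limiting reagent.
n(G) = (1/3) × 53.71 = 17.90 mol
mass = 17.90 × 319.60 = 5721 g

5720 g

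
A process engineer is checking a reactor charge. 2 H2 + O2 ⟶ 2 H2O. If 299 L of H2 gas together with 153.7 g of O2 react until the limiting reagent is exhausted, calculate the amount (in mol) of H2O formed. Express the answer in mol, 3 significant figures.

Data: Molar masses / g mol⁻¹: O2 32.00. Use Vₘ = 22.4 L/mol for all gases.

9.61 mol

n(H2) = 299.0 / 22.4 = 13.35 mol
n(O2) = 153.7 / 32.00 = 4.803 mol
n/ν for H2 = 13.35/2 = 6.675
n/ν for O2 = 4.803/1 = 4.803
Smallest n/ν is O2 → limiting reagent.
n(H2O) = (2/1) × 4.803 = 9.606 mol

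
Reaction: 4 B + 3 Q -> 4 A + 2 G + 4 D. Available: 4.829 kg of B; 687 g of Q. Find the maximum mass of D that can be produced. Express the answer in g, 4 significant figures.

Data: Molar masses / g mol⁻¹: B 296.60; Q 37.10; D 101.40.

n(B) = 4.829×1000 / 296.60 = 16.28 mol
n(Q) = 687.0 / 37.10 = 18.52 mol
n/ν → B: 4.070, Q: 6.173; B is limiting.
n(D) = (4/4) × 16.28 = 16.28 mol
mass = 16.28 × 101.40 = 1651 g

1651 g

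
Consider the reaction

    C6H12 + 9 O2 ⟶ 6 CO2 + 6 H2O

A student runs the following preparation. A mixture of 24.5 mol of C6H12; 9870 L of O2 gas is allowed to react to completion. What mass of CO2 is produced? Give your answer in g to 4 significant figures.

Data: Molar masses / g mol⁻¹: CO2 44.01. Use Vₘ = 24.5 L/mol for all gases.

6469 g

n(C6H12) = 24.50 mol
n(O2) = 9870 / 24.5 = 402.9 mol
n/ν for C6H12 = 24.50/1 = 24.50
n/ν for O2 = 402.9/9 = 44.77
Smallest n/ν is C6H12 → limiting reagent.
n(CO2) = (6/1) × 24.50 = 147.0 mol
mass = 147.0 × 44.01 = 6469 g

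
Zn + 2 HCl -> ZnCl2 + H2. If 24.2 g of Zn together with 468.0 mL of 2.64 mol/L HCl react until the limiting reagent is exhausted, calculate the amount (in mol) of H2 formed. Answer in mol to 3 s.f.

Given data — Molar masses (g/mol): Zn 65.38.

0.370 mol

n(Zn) = 24.20 / 65.38 = 0.3701 mol
n(HCl) = 2.64 × 468.0/1000 = 1.236 mol
n/ν for Zn = 0.3701/1 = 0.3701
n/ν for HCl = 1.236/2 = 0.6180
Smallest n/ν is Zn → limiting reagent.
n(H2) = (1/1) × 0.3701 = 0.3701 mol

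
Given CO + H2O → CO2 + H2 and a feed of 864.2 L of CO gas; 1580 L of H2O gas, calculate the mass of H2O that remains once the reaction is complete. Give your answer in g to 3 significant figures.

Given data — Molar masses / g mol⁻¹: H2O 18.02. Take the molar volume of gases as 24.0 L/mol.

n(CO) = 864.2 / 24.0 = 36.01 mol
n(H2O) = 1580 / 24.0 = 65.83 mol
n/ν for CO = 36.01/1 = 36.01
n/ν for H2O = 65.83/1 = 65.83
Smallest n/ν is CO → limiting reagent.
H2O consumed = (1/1) × 36.01 = 36.01 mol
H2O remaining = 65.83 − 36.01 = 29.82 mol
mass = 29.82 × 18.02 = 537.4 g

537 g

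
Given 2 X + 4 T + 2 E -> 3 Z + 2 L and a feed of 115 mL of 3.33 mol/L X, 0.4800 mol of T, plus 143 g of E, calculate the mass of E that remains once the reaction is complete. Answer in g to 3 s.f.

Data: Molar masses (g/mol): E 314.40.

67.5 g

n(X) = 3.33 × 115.0/1000 = 0.3830 mol
n(T) = 0.4800 mol
n(E) = 143.0 / 314.40 = 0.4548 mol
n/ν for X = 0.3830/2 = 0.1915
n/ν for T = 0.4800/4 = 0.1200
n/ν for E = 0.4548/2 = 0.2274
Smallest n/ν is T → limiting reagent.
E consumed = (2/4) × 0.4800 = 0.2400 mol
E remaining = 0.4548 − 0.2400 = 0.2148 mol
mass = 0.2148 × 314.40 = 67.53 g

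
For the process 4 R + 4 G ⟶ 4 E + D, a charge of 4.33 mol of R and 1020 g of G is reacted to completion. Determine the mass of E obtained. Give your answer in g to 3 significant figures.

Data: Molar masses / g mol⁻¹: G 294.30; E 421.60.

n(R) = 4.330 mol
n(G) = 1020 / 294.30 = 3.466 mol
n/ν for R = 4.330/4 = 1.083
n/ν for G = 3.466/4 = 0.8665
Smallest n/ν is G → limiting reagent.
n(E) = (4/4) × 3.466 = 3.466 mol
mass = 3.466 × 421.60 = 1461 g

1460 g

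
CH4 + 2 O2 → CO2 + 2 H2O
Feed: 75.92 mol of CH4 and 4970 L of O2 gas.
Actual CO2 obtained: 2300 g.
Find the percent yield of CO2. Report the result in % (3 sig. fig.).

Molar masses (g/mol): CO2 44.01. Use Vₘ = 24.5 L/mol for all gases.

n(CH4) = 75.92 mol
n(O2) = 4970 / 24.5 = 202.9 mol
n/ν for CH4 = 75.92/1 = 75.92
n/ν for O2 = 202.9/2 = 101.5
Smallest n/ν is CH4 → limiting reagent.
theoretical n(CO2) = (1/1) × 75.92 = 75.92 mol → 3341 g
% yield = 2300 / 3341 × 100 = 68.84 %

68.8 %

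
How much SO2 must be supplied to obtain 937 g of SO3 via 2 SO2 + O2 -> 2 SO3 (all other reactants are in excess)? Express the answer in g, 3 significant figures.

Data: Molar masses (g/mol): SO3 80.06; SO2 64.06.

n(SO3) = 937 / 80.06 = 11.70 mol
n(SO2) = (2/2) × 11.70 = 11.70 mol
mass = 11.70 × 64.06 = 749.5 g

750 g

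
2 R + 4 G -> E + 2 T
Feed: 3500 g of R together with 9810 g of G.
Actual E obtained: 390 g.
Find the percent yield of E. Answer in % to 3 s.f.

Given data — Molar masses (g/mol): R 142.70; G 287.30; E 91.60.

49.9 %

n(R) = 3500 / 142.70 = 24.53 mol
n(G) = 9810 / 287.30 = 34.15 mol
n/ν for R = 24.53/2 = 12.27
n/ν for G = 34.15/4 = 8.538
Smallest n/ν is G → limiting reagent.
theoretical n(E) = (1/4) × 34.15 = 8.538 mol → 782.1 g
% yield = 390 / 782.1 × 100 = 49.87 %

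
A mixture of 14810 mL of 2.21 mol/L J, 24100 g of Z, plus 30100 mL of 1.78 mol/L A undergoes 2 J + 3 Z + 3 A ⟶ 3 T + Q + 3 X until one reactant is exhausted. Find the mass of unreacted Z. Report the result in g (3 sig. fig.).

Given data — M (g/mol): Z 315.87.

n(J) = 2.21 × 14810/1000 = 32.73 mol
n(Z) = 24100 / 315.87 = 76.30 mol
n(A) = 1.78 × 30100/1000 = 53.58 mol
n/ν → J: 16.37, Z: 25.43, A: 17.86; J is limiting.
Z consumed = (3/2) × 32.73 = 49.10 mol
Z remaining = 76.30 − 49.10 = 27.20 mol
mass = 27.20 × 315.87 = 8592 g

8590 g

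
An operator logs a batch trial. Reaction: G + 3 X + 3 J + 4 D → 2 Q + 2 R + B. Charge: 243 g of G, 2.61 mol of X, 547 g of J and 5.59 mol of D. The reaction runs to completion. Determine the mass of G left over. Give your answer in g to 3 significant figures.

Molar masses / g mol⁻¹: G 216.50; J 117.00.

54.6 g

n(G) = 243.0 / 216.50 = 1.122 mol
n(X) = 2.610 mol
n(J) = 547.0 / 117.00 = 4.675 mol
n(D) = 5.590 mol
n/ν for G = 1.122/1 = 1.122
n/ν for X = 2.610/3 = 0.8700
n/ν for J = 4.675/3 = 1.558
n/ν for D = 5.590/4 = 1.398
Smallest n/ν is X → limiting reagent.
G consumed = (1/3) × 2.610 = 0.8700 mol
G remaining = 1.122 − 0.8700 = 0.2520 mol
mass = 0.2520 × 216.50 = 54.56 g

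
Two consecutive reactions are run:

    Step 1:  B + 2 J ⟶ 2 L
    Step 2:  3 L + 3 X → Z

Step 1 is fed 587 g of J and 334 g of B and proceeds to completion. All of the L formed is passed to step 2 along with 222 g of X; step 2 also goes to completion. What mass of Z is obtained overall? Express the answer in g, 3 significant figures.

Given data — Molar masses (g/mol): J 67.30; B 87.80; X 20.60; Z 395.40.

1000 g

Step 1:
n(J) = 587.0 / 67.30 = 8.722 mol
n(B) = 334.0 / 87.80 = 3.804 mol
n/ν for J = 8.722/2 = 4.361
n/ν for B = 3.804/1 = 3.804
Smallest n/ν is B → limiting reagent.
n(L) produced = (2/1) × 3.804 = 7.608 mol
Step 2:
n(L) available = 7.608 mol
n(X) = 222.0 / 20.60 = 10.78 mol
n/ν for L = 7.608/3 = 2.536
n/ν for X = 10.78/3 = 3.593
Smallest n/ν is L → limiting reagent.
n(Z) = (1/3) × 7.608 = 2.536 mol
mass = 2.536 × 395.40 = 1003 g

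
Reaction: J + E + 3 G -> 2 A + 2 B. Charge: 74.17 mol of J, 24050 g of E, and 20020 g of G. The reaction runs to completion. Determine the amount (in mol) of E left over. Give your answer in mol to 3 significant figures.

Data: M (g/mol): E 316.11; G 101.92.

10.6 mol

n(J) = 74.17 mol
n(E) = 24050 / 316.11 = 76.08 mol
n(G) = 20020 / 101.92 = 196.4 mol
n/ν for J = 74.17/1 = 74.17
n/ν for E = 76.08/1 = 76.08
n/ν for G = 196.4/3 = 65.47
Smallest n/ν is G → limiting reagent.
E consumed = (1/3) × 196.4 = 65.47 mol
E remaining = 76.08 − 65.47 = 10.61 mol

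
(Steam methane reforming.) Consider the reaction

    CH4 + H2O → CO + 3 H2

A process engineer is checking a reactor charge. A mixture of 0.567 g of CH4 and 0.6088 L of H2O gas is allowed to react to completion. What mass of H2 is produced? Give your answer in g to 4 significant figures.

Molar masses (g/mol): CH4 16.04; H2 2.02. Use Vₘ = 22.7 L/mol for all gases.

0.1625 g

n(CH4) = 0.5670 / 16.04 = 0.03535 mol
n(H2O) = 0.6088 / 22.7 = 0.02682 mol
n/ν → CH4: 0.03535, H2O: 0.02682; H2O is limiting.
n(H2) = (3/1) × 0.02682 = 0.08046 mol
mass = 0.08046 × 2.02 = 0.1625 g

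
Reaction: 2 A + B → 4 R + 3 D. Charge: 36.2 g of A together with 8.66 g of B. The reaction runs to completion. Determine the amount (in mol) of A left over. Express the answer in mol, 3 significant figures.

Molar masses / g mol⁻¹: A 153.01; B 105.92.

n(A) = 36.20 / 153.01 = 0.2366 mol
n(B) = 8.660 / 105.92 = 0.08176 mol
n/ν for A = 0.2366/2 = 0.1183
n/ν for B = 0.08176/1 = 0.08176
Smallest n/ν is B → limiting reagent.
A consumed = (2/1) × 0.08176 = 0.1635 mol
A remaining = 0.2366 − 0.1635 = 0.07310 mol

0.0731 mol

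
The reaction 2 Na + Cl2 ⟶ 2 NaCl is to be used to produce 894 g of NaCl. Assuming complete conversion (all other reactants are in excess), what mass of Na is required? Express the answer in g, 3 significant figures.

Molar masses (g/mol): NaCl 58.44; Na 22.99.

352 g

n(NaCl) = 894 / 58.44 = 15.30 mol
n(Na) = (2/2) × 15.30 = 15.30 mol
mass = 15.30 × 22.99 = 351.7 g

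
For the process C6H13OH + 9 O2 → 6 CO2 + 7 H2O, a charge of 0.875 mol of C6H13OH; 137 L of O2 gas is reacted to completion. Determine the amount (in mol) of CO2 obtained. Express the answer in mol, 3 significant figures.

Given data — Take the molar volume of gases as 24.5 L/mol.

3.73 mol

n(C6H13OH) = 0.8750 mol
n(O2) = 137.0 / 24.5 = 5.592 mol
n/ν → C6H13OH: 0.8750, O2: 0.6213; O2 is limiting.
n(CO2) = (6/9) × 5.592 = 3.728 mol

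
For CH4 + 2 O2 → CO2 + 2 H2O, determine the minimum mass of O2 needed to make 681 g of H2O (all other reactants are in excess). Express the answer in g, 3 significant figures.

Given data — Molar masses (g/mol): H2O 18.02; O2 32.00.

1210 g

n(H2O) = 681 / 18.02 = 37.79 mol
n(O2) = (2/2) × 37.79 = 37.79 mol
mass = 37.79 × 32.00 = 1209 g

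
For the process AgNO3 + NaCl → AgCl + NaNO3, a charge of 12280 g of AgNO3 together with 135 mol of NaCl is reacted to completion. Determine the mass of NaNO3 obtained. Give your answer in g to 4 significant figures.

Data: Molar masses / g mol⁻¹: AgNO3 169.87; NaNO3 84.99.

6144 g

n(AgNO3) = 12280 / 169.87 = 72.29 mol
n(NaCl) = 135.0 mol
n/ν → AgNO3: 72.29, NaCl: 135.0; AgNO3 is limiting.
n(NaNO3) = (1/1) × 72.29 = 72.29 mol
mass = 72.29 × 84.99 = 6144 g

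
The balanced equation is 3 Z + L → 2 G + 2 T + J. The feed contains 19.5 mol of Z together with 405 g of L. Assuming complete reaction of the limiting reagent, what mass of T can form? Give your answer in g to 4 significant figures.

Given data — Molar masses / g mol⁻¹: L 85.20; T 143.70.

1366 g

n(Z) = 19.50 mol
n(L) = 405.0 / 85.20 = 4.754 mol
n/ν → Z: 6.500, L: 4.754; L is limiting.
n(T) = (2/1) × 4.754 = 9.508 mol
mass = 9.508 × 143.70 = 1366 g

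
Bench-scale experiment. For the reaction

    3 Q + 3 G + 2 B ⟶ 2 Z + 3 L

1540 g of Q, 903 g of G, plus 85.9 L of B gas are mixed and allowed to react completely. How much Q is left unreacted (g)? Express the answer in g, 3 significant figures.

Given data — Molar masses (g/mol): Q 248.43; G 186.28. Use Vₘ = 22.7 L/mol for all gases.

336 g

n(Q) = 1540 / 248.43 = 6.199 mol
n(G) = 903.0 / 186.28 = 4.848 mol
n(B) = 85.90 / 22.7 = 3.784 mol
n/ν → Q: 2.066, G: 1.616, B: 1.892; G is limiting.
Q consumed = (3/3) × 4.848 = 4.848 mol
Q remaining = 6.199 − 4.848 = 1.351 mol
mass = 1.351 × 248.43 = 335.6 g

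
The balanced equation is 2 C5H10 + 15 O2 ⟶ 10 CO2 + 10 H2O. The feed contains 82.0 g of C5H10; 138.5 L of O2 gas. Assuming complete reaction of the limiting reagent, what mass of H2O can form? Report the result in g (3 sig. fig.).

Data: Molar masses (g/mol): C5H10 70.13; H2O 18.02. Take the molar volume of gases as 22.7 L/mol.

73.3 g

n(C5H10) = 82.00 / 70.13 = 1.169 mol
n(O2) = 138.5 / 22.7 = 6.101 mol
n/ν for C5H10 = 1.169/2 = 0.5845
n/ν for O2 = 6.101/15 = 0.4067
Smallest n/ν is O2 → limiting reagent.
n(H2O) = (10/15) × 6.101 = 4.067 mol
mass = 4.067 × 18.02 = 73.29 g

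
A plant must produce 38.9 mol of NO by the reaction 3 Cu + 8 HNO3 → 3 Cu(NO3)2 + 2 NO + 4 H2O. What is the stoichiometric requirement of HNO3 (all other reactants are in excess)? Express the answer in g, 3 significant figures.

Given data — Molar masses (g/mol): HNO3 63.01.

9800 g

n(NO) = 38.90 mol
n(HNO3) = (8/2) × 38.90 = 155.6 mol
mass = 155.6 × 63.01 = 9804 g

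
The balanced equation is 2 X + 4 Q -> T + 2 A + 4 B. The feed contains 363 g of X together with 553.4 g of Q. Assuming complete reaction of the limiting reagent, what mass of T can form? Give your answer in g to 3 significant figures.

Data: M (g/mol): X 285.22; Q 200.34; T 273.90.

n(X) = 363.0 / 285.22 = 1.273 mol
n(Q) = 553.4 / 200.34 = 2.762 mol
n/ν → X: 0.6365, Q: 0.6905; X is limiting.
n(T) = (1/2) × 1.273 = 0.6365 mol
mass = 0.6365 × 273.90 = 174.3 g

174 g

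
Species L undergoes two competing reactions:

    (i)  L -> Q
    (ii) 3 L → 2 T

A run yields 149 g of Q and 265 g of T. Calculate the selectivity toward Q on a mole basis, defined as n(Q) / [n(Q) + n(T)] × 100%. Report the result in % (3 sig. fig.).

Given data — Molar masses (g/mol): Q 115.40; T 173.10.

n(Q) = 149 / 115.40 = 1.291 mol
n(T) = 265 / 173.10 = 1.531 mol
selectivity = 1.291/(1.291+1.531) × 100 = 45.75 %

45.8 %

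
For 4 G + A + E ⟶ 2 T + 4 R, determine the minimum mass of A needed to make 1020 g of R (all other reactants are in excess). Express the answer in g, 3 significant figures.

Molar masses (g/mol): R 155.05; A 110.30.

n(R) = 1020 / 155.05 = 6.579 mol
n(A) = (1/4) × 6.579 = 1.645 mol
mass = 1.645 × 110.30 = 181.4 g

181 g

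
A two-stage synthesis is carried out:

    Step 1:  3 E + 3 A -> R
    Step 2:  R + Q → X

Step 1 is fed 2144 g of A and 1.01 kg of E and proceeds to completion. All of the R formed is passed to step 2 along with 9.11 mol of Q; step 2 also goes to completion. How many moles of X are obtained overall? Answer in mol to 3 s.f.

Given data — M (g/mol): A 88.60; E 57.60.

5.84 mol

Step 1:
n(A) = 2144 / 88.60 = 24.20 mol
n(E) = 1.010×1000 / 57.60 = 17.53 mol
n/ν for A = 24.20/3 = 8.067
n/ν for E = 17.53/3 = 5.843
Smallest n/ν is E → limiting reagent.
n(R) produced = (1/3) × 17.53 = 5.843 mol
Step 2:
n(R) available = 5.843 mol
n(Q) = 9.110 mol
n/ν for R = 5.843/1 = 5.843
n/ν for Q = 9.110/1 = 9.110
Smallest n/ν is R → limiting reagent.
n(X) = (1/1) × 5.843 = 5.843 mol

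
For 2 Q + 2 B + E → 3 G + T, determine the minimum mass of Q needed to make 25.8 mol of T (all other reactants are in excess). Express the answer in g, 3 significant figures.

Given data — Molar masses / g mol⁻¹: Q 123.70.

6380 g

n(T) = 25.80 mol
n(Q) = (2/1) × 25.80 = 51.60 mol
mass = 51.60 × 123.70 = 6383 g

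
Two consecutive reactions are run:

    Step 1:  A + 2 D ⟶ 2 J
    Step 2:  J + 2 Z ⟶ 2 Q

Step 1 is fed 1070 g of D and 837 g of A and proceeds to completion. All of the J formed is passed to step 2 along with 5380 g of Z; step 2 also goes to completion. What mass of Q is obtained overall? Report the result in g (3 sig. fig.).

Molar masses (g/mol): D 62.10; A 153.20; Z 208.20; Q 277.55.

6070 g

Step 1:
n(D) = 1070 / 62.10 = 17.23 mol
n(A) = 837.0 / 153.20 = 5.463 mol
n/ν → D: 8.615, A: 5.463; A is limiting.
n(J) produced = (2/1) × 5.463 = 10.93 mol
Step 2:
n(J) available = 10.93 mol
n(Z) = 5380 / 208.20 = 25.84 mol
n/ν → J: 10.93, Z: 12.92; J is limiting.
n(Q) = (2/1) × 10.93 = 21.86 mol
mass = 21.86 × 277.55 = 6067 g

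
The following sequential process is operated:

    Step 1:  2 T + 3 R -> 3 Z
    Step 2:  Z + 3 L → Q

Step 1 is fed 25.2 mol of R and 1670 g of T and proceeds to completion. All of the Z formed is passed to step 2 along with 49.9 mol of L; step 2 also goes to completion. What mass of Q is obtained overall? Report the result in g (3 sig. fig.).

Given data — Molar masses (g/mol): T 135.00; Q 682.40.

11400 g

Step 1:
n(R) = 25.20 mol
n(T) = 1670 / 135.00 = 12.37 mol
n/ν for R = 25.20/3 = 8.400
n/ν for T = 12.37/2 = 6.185
Smallest n/ν is T → limiting reagent.
n(Z) produced = (3/2) × 12.37 = 18.56 mol
Step 2:
n(Z) available = 18.56 mol
n(L) = 49.90 mol
n/ν for Z = 18.56/1 = 18.56
n/ν for L = 49.90/3 = 16.63
Smallest n/ν is L → limiting reagent.
n(Q) = (1/3) × 49.90 = 16.63 mol
mass = 16.63 × 682.40 = 11350 g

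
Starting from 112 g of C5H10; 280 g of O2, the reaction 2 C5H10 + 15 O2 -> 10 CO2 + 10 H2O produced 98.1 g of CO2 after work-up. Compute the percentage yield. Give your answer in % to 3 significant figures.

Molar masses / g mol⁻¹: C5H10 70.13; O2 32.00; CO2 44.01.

38.2 %

n(C5H10) = 112.0 / 70.13 = 1.597 mol
n(O2) = 280.0 / 32.00 = 8.750 mol
n/ν → C5H10: 0.7985, O2: 0.5833; O2 is limiting.
theoretical n(CO2) = (10/15) × 8.750 = 5.833 mol → 256.7 g
% yield = 98.1 / 256.7 × 100 = 38.22 %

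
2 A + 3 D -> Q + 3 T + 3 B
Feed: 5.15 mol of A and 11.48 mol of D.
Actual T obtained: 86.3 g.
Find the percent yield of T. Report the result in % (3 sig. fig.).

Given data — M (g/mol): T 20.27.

n(A) = 5.150 mol
n(D) = 11.48 mol
n/ν → A: 2.575, D: 3.827; A is limiting.
theoretical n(T) = (3/2) × 5.150 = 7.725 mol → 156.6 g
% yield = 86.3 / 156.6 × 100 = 55.11 %

55.1 %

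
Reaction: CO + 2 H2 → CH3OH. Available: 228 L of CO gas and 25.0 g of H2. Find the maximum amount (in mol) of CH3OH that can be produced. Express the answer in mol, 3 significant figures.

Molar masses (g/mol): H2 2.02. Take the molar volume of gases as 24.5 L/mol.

6.19 mol

n(CO) = 228.0 / 24.5 = 9.306 mol
n(H2) = 25.00 / 2.02 = 12.38 mol
n/ν for CO = 9.306/1 = 9.306
n/ν for H2 = 12.38/2 = 6.190
Smallest n/ν is H2 → limiting reagent.
n(CH3OH) = (1/2) × 12.38 = 6.190 mol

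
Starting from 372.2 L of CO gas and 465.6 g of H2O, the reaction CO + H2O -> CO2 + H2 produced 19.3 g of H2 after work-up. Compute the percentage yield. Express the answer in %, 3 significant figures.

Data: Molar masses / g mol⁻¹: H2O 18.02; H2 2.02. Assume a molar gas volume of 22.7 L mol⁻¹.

n(CO) = 372.2 / 22.7 = 16.40 mol
n(H2O) = 465.6 / 18.02 = 25.84 mol
n/ν for CO = 16.40/1 = 16.40
n/ν for H2O = 25.84/1 = 25.84
Smallest n/ν is CO → limiting reagent.
theoretical n(H2) = (1/1) × 16.40 = 16.40 mol → 33.13 g
% yield = 19.3 / 33.13 × 100 = 58.26 %

58.3 %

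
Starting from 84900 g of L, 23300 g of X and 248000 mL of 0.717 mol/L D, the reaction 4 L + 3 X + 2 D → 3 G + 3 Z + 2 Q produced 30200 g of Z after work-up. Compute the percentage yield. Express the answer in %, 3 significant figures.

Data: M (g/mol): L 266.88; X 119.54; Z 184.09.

84.2 %

n(L) = 84900 / 266.88 = 318.1 mol
n(X) = 23300 / 119.54 = 194.9 mol
n(D) = 0.717 × 248000/1000 = 177.8 mol
n/ν for L = 318.1/4 = 79.53
n/ν for X = 194.9/3 = 64.97
n/ν for D = 177.8/2 = 88.90
Smallest n/ν is X → limiting reagent.
theoretical n(Z) = (3/3) × 194.9 = 194.9 mol → 35880 g
% yield = 30200 / 35880 × 100 = 84.17 %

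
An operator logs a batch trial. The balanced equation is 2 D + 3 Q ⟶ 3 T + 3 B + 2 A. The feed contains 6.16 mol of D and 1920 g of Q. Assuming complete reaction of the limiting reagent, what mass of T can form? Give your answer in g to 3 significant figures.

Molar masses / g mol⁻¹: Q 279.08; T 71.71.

n(D) = 6.160 mol
n(Q) = 1920 / 279.08 = 6.880 mol
n/ν for D = 6.160/2 = 3.080
n/ν for Q = 6.880/3 = 2.293
Smallest n/ν is Q → limiting reagent.
n(T) = (3/3) × 6.880 = 6.880 mol
mass = 6.880 × 71.71 = 493.4 g

493 g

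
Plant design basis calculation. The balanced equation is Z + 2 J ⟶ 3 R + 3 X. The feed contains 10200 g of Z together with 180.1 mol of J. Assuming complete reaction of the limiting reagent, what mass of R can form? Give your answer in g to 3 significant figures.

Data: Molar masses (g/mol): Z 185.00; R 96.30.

15900 g

n(Z) = 10200 / 185.00 = 55.14 mol
n(J) = 180.1 mol
n/ν for Z = 55.14/1 = 55.14
n/ν for J = 180.1/2 = 90.05
Smallest n/ν is Z → limiting reagent.
n(R) = (3/1) × 55.14 = 165.4 mol
mass = 165.4 × 96.30 = 15930 g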